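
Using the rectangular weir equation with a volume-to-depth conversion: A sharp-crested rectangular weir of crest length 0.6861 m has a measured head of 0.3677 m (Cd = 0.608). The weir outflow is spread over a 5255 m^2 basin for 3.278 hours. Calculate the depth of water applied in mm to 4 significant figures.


Approach: apply the rectangular weir equation with a volume-to-depth conversion, Q = (2/3)*Cd*L*sqrt(2g)*H^1.5; d = Q*t/A * 1000.
Step 1 — weir discharge:
  Q = (2/3)*0.608*0.6861*sqrt(2*9.81)*0.3677^1.5 = 0.274656 m^3/s
Step 2 — volume: V = 0.274656 * 3.278*3600 = 3241.16 m^3
Step 3 — depth: d = V/A * 1000 = 3241.16/5255 * 1000 = 616.8 mm
Therefore the depth of water applied = 616.8 mm.


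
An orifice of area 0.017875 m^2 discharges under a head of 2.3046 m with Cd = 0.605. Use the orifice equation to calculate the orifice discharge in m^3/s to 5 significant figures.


Approach: apply the orifice equation, Q = Cd*A*sqrt(2*g*h).
Q = 0.605 * 0.017875 * sqrt(2*9.81*2.3046) = 0.072719 m^3/s
Therefore the orifice discharge = 0.072719 m^3/s.


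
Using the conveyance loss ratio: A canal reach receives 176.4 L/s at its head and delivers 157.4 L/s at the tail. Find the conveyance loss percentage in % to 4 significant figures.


Approach: apply the conveyance loss ratio, loss% = ((Q_head - Q_tail)/Q_head)*100.
loss = ((176.4 - 157.4)/176.4)*100 = 10.77 %
Therefore the conveyance loss percentage = 10.77 %.


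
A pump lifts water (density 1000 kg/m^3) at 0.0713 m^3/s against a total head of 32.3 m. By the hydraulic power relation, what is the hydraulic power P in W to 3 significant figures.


Approach: apply the hydraulic power relation, P = rho*g*Q*H.
P = 1000 * 9.81 * 0.0713 * 32.3 = 22600 W
Therefore the hydraulic power P = 22600 W.


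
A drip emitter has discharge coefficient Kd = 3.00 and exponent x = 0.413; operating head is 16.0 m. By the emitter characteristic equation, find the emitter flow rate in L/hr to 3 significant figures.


Approach: apply the emitter characteristic equation, q = Kd * h^x.
q = 3.00 * 16.0^0.413 = 9.43 L/hr
Therefore the emitter flow rate = 9.43 L/hr.


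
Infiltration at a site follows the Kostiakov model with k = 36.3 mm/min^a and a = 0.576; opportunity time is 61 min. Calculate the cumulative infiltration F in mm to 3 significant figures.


Approach: apply the Kostiakov infiltration equation, F = k*t^a.
F = 36.3 * 61^0.576 = 387 mm
Therefore the cumulative infiltration F = 387 mm.


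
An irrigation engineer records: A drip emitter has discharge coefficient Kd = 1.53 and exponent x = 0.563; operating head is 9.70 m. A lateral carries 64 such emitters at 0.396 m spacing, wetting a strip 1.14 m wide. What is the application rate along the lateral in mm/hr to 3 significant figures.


Approach: apply the emitter equation with a lateral mass balance, q = Kd*h^x; Q = n*q; rate = Q/(n*spacing*width).
Step 1 — single emitter flow (q = Kd*h^x):
  q = 1.53 * 9.70^0.563 = 5.4985 L/hr
Step 2 — total lateral flow: Q = 64 * 5.4985 = 351.90 L/hr
Step 3 — wetted area: A = 64 * 0.396 * 1.14 = 28.892 m^2
Step 4 — application rate: Q/A = 351.90/28.892 = 12.2 mm/hr
Therefore the application rate along the lateral = 12.2 mm/hr.


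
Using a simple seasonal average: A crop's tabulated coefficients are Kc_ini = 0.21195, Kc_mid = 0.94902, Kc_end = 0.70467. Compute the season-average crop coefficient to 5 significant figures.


Approach: apply a simple seasonal average, Kc_avg = (Kc_ini + Kc_mid + Kc_end)/3.
Kc_avg = (0.21195 + 0.94902 + 0.70467)/3 = 0.62188
Therefore the season-average crop coefficient = 0.62188.


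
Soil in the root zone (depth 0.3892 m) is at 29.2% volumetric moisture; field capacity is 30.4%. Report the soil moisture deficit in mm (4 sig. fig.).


Approach: apply the soil moisture deficit relation, SMD = (FC - theta)/100 * depth * 1000.
SMD = (30.4 - 29.2)/100 * 0.3892 * 1000 = 4.670 mm
Therefore the soil moisture deficit = 4.670 mm.


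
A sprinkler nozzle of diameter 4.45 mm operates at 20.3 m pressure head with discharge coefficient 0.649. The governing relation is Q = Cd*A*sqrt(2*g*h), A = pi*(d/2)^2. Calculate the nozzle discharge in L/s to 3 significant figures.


A = pi*(4.45e-3/2)^2 = 1.5553e-05 m^2
Q = 0.649 * 1.5553e-05 * sqrt(2*9.81*20.3) * 1000 = 0.201 L/s
Therefore the nozzle discharge = 0.201 L/s.


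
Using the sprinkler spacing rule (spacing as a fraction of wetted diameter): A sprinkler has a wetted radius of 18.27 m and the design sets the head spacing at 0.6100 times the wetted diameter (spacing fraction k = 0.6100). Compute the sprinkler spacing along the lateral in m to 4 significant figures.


Approach: apply the sprinkler spacing rule (spacing as a fraction of wetted diameter), S = k*(2*R).
S = 0.6100 * (2 * 18.27) = 22.29 m
Therefore the sprinkler spacing along the lateral = 22.29 m.


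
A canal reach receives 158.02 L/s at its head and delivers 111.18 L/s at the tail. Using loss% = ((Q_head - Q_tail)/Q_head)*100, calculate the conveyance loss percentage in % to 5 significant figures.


loss = ((158.02 - 111.18)/158.02)*100 = 29.642 %
Therefore the conveyance loss percentage = 29.642 %.


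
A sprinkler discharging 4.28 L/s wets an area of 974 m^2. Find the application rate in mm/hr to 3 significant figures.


Approach: apply the application rate relation, rate = (Q/A)*3600.
rate = (4.28 / 974) * 3600 = 15.8 mm/hr
Therefore the application rate = 15.8 mm/hr.


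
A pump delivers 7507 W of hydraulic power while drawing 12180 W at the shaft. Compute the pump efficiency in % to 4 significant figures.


Approach: apply the efficiency ratio, eta = (P_out/P_in)*100.
eta = (7507 / 12180) * 100 = 61.63 %
Therefore the pump efficiency = 61.63 %.


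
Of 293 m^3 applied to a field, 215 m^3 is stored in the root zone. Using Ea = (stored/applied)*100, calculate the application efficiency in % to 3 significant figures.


Ea = (215/293)*100 = 73.4 %
Therefore the application efficiency = 73.4 %.


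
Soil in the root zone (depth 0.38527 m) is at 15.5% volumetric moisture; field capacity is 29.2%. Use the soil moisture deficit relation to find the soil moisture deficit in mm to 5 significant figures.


Approach: apply the soil moisture deficit relation, SMD = (FC - theta)/100 * depth * 1000.
SMD = (29.2 - 15.5)/100 * 0.38527 * 1000 = 52.782 mm
Therefore the soil moisture deficit = 52.782 mm.


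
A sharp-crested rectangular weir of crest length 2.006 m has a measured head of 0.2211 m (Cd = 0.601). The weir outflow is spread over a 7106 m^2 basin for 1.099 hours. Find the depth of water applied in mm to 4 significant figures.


Approach: apply the rectangular weir equation with a volume-to-depth conversion, Q = (2/3)*Cd*L*sqrt(2g)*H^1.5; d = Q*t/A * 1000.
Step 1 — weir discharge:
  Q = (2/3)*0.601*2.006*sqrt(2*9.81)*0.2211^1.5 = 0.370124 m^3/s
Step 2 — volume: V = 0.370124 * 1.099*3600 = 1464.36 m^3
Step 3 — depth: d = V/A * 1000 = 1464.36/7106 * 1000 = 206.1 mm
Therefore the depth of water applied = 206.1 mm.


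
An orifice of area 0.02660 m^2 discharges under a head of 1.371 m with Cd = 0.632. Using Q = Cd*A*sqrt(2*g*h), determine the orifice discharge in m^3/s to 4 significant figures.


Q = 0.632 * 0.02660 * sqrt(2*9.81*1.371) = 0.08719 m^3/s
Therefore the orifice discharge = 0.08719 m^3/s.


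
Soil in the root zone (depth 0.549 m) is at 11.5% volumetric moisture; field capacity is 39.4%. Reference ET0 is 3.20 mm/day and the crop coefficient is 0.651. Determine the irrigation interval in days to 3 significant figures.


Approach: apply soil-water budget scheduling, SMD = (FC-theta)/100*depth*1000; ETc = ET0*Kc; interval = SMD/ETc.
Step 1 — soil moisture deficit:
  SMD = (39.4 - 11.5)/100 * 0.549 * 1000 = 153.17 mm
Step 2 — daily crop ET (ETc = ET0*Kc):
  ETc = 3.20 * 0.651 = 2.0832 mm/day
Step 3 — irrigation interval (SMD/ETc):
  interval = 153.17 / 2.0832 = 73.5 days
Therefore the irrigation interval = 73.5 days.


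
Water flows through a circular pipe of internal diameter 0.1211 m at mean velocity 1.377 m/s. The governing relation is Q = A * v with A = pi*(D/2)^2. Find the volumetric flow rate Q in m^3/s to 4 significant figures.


A = pi*(0.1211/2)^2 = 0.0115180 m^2
Q = 0.0115180 * 1.377 = 0.01586 m^3/s
Therefore the volumetric flow rate Q = 0.01586 m^3/s.


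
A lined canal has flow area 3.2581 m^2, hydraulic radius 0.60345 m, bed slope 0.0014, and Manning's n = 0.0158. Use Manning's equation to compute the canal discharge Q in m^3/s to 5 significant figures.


Approach: apply Manning's equation, Q = (1/n)*A*R^(2/3)*S^(1/2).
Q = (1/0.0158) * 3.2581 * 0.60345^(2/3) * 0.0014^(1/2) = 5.5098 m^3/s
Therefore the canal discharge Q = 5.5098 m^3/s.


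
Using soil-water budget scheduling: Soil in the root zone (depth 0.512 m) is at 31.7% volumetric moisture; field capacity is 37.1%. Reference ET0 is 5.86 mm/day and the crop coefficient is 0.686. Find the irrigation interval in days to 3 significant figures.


Approach: apply soil-water budget scheduling, SMD = (FC-theta)/100*depth*1000; ETc = ET0*Kc; interval = SMD/ETc.
Step 1 — soil moisture deficit:
  SMD = (37.1 - 31.7)/100 * 0.512 * 1000 = 27.648 mm
Step 2 — daily crop ET (ETc = ET0*Kc):
  ETc = 5.86 * 0.686 = 4.0200 mm/day
Step 3 — irrigation interval (SMD/ETc):
  interval = 27.648 / 4.0200 = 6.88 days
Therefore the irrigation interval = 6.88 days.


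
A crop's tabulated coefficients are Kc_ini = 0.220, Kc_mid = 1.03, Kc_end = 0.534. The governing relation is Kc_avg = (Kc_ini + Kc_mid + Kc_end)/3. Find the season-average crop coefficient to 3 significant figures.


Kc_avg = (0.220 + 1.03 + 0.534)/3 = 0.595
Therefore the season-average crop coefficient = 0.595.


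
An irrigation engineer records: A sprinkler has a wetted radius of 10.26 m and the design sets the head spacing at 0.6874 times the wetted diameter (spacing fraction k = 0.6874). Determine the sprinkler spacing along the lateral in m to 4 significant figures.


Approach: apply the sprinkler spacing rule (spacing as a fraction of wetted diameter), S = k*(2*R).
S = 0.6874 * (2 * 10.26) = 14.11 m
Therefore the sprinkler spacing along the lateral = 14.11 m.


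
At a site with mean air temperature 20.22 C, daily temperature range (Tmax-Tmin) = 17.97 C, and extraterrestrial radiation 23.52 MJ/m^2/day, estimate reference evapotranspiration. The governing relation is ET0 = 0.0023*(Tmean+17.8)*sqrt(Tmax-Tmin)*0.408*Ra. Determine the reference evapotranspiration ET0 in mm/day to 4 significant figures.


ET0 = 0.0023*(20.22+17.8)*sqrt(17.97)*0.408*23.52 = 3.557 mm/day
Therefore the reference evapotranspiration ET0 = 3.557 mm/day.


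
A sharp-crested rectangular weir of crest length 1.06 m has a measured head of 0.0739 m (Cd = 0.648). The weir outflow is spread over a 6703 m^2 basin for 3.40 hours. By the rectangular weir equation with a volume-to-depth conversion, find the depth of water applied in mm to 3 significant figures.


Approach: apply the rectangular weir equation with a volume-to-depth conversion, Q = (2/3)*Cd*L*sqrt(2g)*H^1.5; d = Q*t/A * 1000.
Step 1 — weir discharge:
  Q = (2/3)*0.648*1.06*sqrt(2*9.81)*0.0739^1.5 = 0.040748 m^3/s
Step 2 — volume: V = 0.040748 * 3.40*3600 = 498.75 m^3
Step 3 — depth: d = V/A * 1000 = 498.75/6703 * 1000 = 74.4 mm
Therefore the depth of water applied = 74.4 mm.


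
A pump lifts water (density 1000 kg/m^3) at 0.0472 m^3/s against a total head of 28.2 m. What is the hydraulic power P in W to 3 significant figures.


Approach: apply the hydraulic power relation, P = rho*g*Q*H.
P = 1000 * 9.81 * 0.0472 * 28.2 = 13100 W
Therefore the hydraulic power P = 13100 W.


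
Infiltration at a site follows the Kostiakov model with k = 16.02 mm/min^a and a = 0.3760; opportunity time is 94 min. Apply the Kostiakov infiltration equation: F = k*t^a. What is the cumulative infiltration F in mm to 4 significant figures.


F = 16.02 * 94^0.3760 = 88.42 mm
Therefore the cumulative infiltration F = 88.42 mm.


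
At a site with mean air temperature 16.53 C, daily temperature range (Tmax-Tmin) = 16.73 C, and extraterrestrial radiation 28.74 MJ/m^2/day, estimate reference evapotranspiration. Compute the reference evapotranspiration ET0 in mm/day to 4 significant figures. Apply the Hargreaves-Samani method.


Approach: apply the Hargreaves-Samani method, ET0 = 0.0023*(Tmean+17.8)*sqrt(Tmax-Tmin)*0.408*Ra.
ET0 = 0.0023*(16.53+17.8)*sqrt(16.73)*0.408*28.74 = 3.787 mm/day
Therefore the reference evapotranspiration ET0 = 3.787 mm/day.


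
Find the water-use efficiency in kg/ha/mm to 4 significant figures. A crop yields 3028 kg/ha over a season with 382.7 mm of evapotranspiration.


Approach: apply the water-use efficiency ratio, WUE = yield/ET.
WUE = 3028 / 382.7 = 7.912 kg/ha/mm
Therefore the water-use efficiency = 7.912 kg/ha/mm.


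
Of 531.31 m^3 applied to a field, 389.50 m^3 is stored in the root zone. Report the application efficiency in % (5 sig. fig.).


Approach: apply the application efficiency ratio, Ea = (stored/applied)*100.
Ea = (389.50/531.31)*100 = 73.309 %
Therefore the application efficiency = 73.309 %.


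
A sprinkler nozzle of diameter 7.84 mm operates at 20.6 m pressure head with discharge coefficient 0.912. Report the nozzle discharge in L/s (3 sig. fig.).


Approach: apply the orifice equation, Q = Cd*A*sqrt(2*g*h), A = pi*(d/2)^2.
A = pi*(7.84e-3/2)^2 = 4.8275e-05 m^2
Q = 0.912 * 4.8275e-05 * sqrt(2*9.81*20.6) * 1000 = 0.885 L/s
Therefore the nozzle discharge = 0.885 L/s.


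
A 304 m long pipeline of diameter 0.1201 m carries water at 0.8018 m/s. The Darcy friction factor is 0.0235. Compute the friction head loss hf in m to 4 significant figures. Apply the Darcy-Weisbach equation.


Approach: apply the Darcy-Weisbach equation, hf = f*(L/D)*(v^2/(2g)).
hf = 0.0235 * (304/0.1201) * (0.8018^2 / (2*9.81))
hf = 1.949 m
Therefore the friction head loss hf = 1.949 m.


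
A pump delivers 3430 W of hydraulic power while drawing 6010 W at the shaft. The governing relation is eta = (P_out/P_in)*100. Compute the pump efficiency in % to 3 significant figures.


eta = (3430 / 6010) * 100 = 57.1 %
Therefore the pump efficiency = 57.1 %.


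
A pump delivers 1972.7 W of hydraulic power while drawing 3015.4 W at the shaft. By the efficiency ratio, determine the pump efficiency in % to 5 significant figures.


Approach: apply the efficiency ratio, eta = (P_out/P_in)*100.
eta = (1972.7 / 3015.4) * 100 = 65.421 %
Therefore the pump efficiency = 65.421 %.


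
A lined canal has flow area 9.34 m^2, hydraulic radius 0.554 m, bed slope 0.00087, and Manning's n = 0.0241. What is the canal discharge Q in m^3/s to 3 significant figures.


Approach: apply Manning's equation, Q = (1/n)*A*R^(2/3)*S^(1/2).
Q = (1/0.0241) * 9.34 * 0.554^(2/3) * 0.00087^(1/2) = 7.71 m^3/s
Therefore the canal discharge Q = 7.71 m^3/s.


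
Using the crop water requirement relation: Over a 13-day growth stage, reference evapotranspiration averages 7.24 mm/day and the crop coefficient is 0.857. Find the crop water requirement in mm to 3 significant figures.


Approach: apply the crop water requirement relation, CWR = ET0 * Kc * days.
CWR = 7.24 * 0.857 * 13 = 80.7 mm
Therefore the crop water requirement = 80.7 mm.


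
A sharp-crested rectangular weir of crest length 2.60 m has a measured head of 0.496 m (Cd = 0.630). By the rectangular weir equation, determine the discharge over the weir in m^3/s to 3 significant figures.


Approach: apply the rectangular weir equation, Q = (2/3)*Cd*L*sqrt(2g)*H^1.5.
Q = (2/3)*0.630*2.60*sqrt(2*9.81)*0.496^1.5 = 1.69 m^3/s
Therefore the discharge over the weir = 1.69 m^3/s.


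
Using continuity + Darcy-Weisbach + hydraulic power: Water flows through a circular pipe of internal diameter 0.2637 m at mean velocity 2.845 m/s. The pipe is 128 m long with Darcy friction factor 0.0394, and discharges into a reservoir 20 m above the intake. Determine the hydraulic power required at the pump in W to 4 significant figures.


Approach: apply continuity + Darcy-Weisbach + hydraulic power, Q = A*v; hf = f*(L/D)*(v^2/(2g)); H = static + hf; P = rho*g*Q*H.
Step 1 — flow rate (continuity, Q = A*v):
  A = pi*(0.2637/2)^2 = 0.0546148 m^2
  Q = 0.0546148 * 2.845 = 0.155379 m^3/s
Step 2 — friction head loss (Darcy-Weisbach):
  hf = 0.0394 * (128/0.2637) * (2.845^2 / (2*9.81))
  hf = 7.88972 m
Step 3 — total head: H = 20 + 7.88972 = 27.8897 m
Step 4 — hydraulic power (P = rho*g*Q*H):
  P = 1000 * 9.81 * 0.155379 * 27.8897 = 42510 W
Therefore the hydraulic power required at the pump = 42510 W.


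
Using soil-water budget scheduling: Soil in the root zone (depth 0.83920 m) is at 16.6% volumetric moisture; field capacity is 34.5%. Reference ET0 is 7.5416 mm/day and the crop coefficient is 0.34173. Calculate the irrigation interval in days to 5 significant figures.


Approach: apply soil-water budget scheduling, SMD = (FC-theta)/100*depth*1000; ETc = ET0*Kc; interval = SMD/ETc.
Step 1 — soil moisture deficit:
  SMD = (34.5 - 16.6)/100 * 0.83920 * 1000 = 150.2168 mm
Step 2 — daily crop ET (ETc = ET0*Kc):
  ETc = 7.5416 * 0.34173 = 2.577191 mm/day
Step 3 — irrigation interval (SMD/ETc):
  interval = 150.2168 / 2.577191 = 58.287 days
Therefore the irrigation interval = 58.287 days.


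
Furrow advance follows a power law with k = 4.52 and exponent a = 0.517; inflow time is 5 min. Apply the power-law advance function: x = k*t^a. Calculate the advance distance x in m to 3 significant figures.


x = 4.52 * 5^0.517 = 10.4 m
Therefore the advance distance x = 10.4 m.


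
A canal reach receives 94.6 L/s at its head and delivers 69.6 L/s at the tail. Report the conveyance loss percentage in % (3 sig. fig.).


Approach: apply the conveyance loss ratio, loss% = ((Q_head - Q_tail)/Q_head)*100.
loss = ((94.6 - 69.6)/94.6)*100 = 26.4 %
Therefore the conveyance loss percentage = 26.4 %.


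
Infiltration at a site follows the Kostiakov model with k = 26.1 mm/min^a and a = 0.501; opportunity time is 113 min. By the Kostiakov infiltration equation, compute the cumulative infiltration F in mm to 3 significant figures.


Approach: apply the Kostiakov infiltration equation, F = k*t^a.
F = 26.1 * 113^0.501 = 279 mm
Therefore the cumulative infiltration F = 279 mm.


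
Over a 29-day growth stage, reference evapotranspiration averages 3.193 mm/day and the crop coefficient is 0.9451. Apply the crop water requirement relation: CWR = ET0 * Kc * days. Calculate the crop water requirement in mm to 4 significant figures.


CWR = 3.193 * 0.9451 * 29 = 87.51 mm
Therefore the crop water requirement = 87.51 mm.


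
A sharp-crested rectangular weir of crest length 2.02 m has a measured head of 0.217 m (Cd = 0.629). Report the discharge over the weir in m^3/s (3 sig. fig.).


Approach: apply the rectangular weir equation, Q = (2/3)*Cd*L*sqrt(2g)*H^1.5.
Q = (2/3)*0.629*2.02*sqrt(2*9.81)*0.217^1.5 = 0.379 m^3/s
Therefore the discharge over the weir = 0.379 m^3/s.


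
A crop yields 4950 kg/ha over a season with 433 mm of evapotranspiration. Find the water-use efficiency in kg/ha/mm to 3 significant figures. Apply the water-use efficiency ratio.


Approach: apply the water-use efficiency ratio, WUE = yield/ET.
WUE = 4950 / 433 = 11.4 kg/ha/mm
Therefore the water-use efficiency = 11.4 kg/ha/mm.


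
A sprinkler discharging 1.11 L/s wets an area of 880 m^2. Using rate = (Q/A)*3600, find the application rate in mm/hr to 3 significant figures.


rate = (1.11 / 880) * 3600 = 4.54 mm/hr
Therefore the application rate = 4.54 mm/hr.


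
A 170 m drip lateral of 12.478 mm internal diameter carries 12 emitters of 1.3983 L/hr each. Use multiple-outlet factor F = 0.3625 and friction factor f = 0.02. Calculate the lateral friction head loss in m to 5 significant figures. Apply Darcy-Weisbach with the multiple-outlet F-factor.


Approach: apply Darcy-Weisbach with the multiple-outlet F-factor, Q = n*q/(3600*1000) m^3/s; v = Q/A; hf = F*f*(L/D)*(v^2/(2g)).
Q = 12*1.3983/(3600*1000) = 4.661000e-06 m^3/s
A = pi*(12.478e-3/2)^2 = 1.222869e-04 m^2, so v = Q/A = 0.03811529 m/s
hf = 0.3625*0.02*(170/0.012478)*(0.03811529^2/(2*9.81)) = 0.0073138 m
Therefore the lateral friction head loss = 0.0073138 m.


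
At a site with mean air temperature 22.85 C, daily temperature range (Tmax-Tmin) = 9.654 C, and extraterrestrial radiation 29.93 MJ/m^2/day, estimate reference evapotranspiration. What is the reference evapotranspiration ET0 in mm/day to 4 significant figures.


Approach: apply the Hargreaves-Samani method, ET0 = 0.0023*(Tmean+17.8)*sqrt(Tmax-Tmin)*0.408*Ra.
ET0 = 0.0023*(22.85+17.8)*sqrt(9.654)*0.408*29.93 = 3.547 mm/day
Therefore the reference evapotranspiration ET0 = 3.547 mm/day.


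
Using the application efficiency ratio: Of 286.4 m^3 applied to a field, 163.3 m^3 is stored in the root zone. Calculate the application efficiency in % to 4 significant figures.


Approach: apply the application efficiency ratio, Ea = (stored/applied)*100.
Ea = (163.3/286.4)*100 = 57.02 %
Therefore the application efficiency = 57.02 %.


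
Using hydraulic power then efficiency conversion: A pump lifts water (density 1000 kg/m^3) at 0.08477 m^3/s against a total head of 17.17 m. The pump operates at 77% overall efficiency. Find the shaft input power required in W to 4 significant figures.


Approach: apply hydraulic power then efficiency conversion, P = rho*g*Q*H; P_in = P/eta.
Step 1 — hydraulic power (P = rho*g*Q*H):
  P = 1000 * 9.81 * 0.08477 * 17.17 = 14278.5 W
Step 2 — input power: P_in = P/eta = 14278.5 / 0.77 = 18540 W
Therefore the shaft input power required = 18540 W.


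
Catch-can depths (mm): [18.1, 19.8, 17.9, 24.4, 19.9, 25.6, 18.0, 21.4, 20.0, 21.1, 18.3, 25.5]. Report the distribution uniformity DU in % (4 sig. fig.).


Approach: apply the low-quarter distribution uniformity, DU = (mean of lowest quarter of readings / overall mean)*100.
sorted lowest 3 of 12: [17.9, 18.0, 18.1] -> mean = 18.0000 mm
overall mean = 20.8333 mm
DU = (18.0000/20.8333)*100 = 86.40 %
Therefore the distribution uniformity DU = 86.40 %.


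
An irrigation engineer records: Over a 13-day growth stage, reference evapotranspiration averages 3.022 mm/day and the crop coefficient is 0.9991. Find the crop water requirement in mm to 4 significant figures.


Approach: apply the crop water requirement relation, CWR = ET0 * Kc * days.
CWR = 3.022 * 0.9991 * 13 = 39.25 mm
Therefore the crop water requirement = 39.25 mm.


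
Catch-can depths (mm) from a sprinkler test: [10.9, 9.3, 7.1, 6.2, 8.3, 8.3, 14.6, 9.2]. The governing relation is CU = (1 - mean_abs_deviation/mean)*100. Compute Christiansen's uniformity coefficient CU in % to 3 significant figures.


mean = 9.2375 mm
mean |d_i - mean| = 1.7719 mm
CU = (1 - 1.7719/9.2375)*100 = 80.8 %
Therefore Christiansen's uniformity coefficient CU = 80.8 %.


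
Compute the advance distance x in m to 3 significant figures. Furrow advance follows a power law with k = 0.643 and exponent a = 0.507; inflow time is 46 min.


Approach: apply the power-law advance function, x = k*t^a.
x = 0.643 * 46^0.507 = 4.48 m
Therefore the advance distance x = 4.48 m.


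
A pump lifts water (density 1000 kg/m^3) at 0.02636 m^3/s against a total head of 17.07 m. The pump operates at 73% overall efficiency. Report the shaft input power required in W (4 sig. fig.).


Approach: apply hydraulic power then efficiency conversion, P = rho*g*Q*H; P_in = P/eta.
Step 1 — hydraulic power (P = rho*g*Q*H):
  P = 1000 * 9.81 * 0.02636 * 17.07 = 4414.16 W
Step 2 — input power: P_in = P/eta = 4414.16 / 0.73 = 6047 W
Therefore the shaft input power required = 6047 W.


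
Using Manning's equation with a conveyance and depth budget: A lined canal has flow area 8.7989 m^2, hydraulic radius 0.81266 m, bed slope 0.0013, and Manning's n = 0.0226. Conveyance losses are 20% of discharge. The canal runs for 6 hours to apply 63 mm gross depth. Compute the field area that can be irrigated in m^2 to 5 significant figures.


Approach: apply Manning's equation with a conveyance and depth budget, Q = (1/n)*A*R^(2/3)*S^(1/2); Q_field = Q*(1-loss); Area = Q_field*t/(d/1000).
Step 1 — canal discharge (Manning's equation):
  Q = (1/0.0226) * 8.7989 * 0.81266^(2/3) * 0.0013^(1/2) = 12.22449 m^3/s
Step 2 — delivered flow: Q_field = 12.22449*(1 - 20/100) = 9.779595 m^3/s
Step 3 — volume delivered: V = 9.779595 * 6*3600 = 211239.2 m^3
Step 4 — area served: A = V / (depth/1000) = 211239.2 / 0.063 = 3353000 m^2
Therefore the field area that can be irrigated = 3353000 m^2.


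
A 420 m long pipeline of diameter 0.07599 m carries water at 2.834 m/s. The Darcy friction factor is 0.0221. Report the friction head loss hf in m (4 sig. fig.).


Approach: apply the Darcy-Weisbach equation, hf = f*(L/D)*(v^2/(2g)).
hf = 0.0221 * (420/0.07599) * (2.834^2 / (2*9.81))
hf = 50.00 m
Therefore the friction head loss hf = 50.00 m.


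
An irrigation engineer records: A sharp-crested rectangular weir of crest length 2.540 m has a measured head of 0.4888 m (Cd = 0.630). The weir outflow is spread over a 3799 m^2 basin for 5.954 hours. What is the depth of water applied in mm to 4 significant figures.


Approach: apply the rectangular weir equation with a volume-to-depth conversion, Q = (2/3)*Cd*L*sqrt(2g)*H^1.5; d = Q*t/A * 1000.
Step 1 — weir discharge:
  Q = (2/3)*0.630*2.540*sqrt(2*9.81)*0.4888^1.5 = 1.61484 m^3/s
Step 2 — volume: V = 1.61484 * 5.954*3600 = 34613.1 m^3
Step 3 — depth: d = V/A * 1000 = 34613.1/3799 * 1000 = 9111 mm
Therefore the depth of water applied = 9111 mm.


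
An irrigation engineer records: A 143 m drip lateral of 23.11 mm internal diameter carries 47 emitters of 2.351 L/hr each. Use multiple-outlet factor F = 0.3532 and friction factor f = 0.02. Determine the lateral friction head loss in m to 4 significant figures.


Approach: apply Darcy-Weisbach with the multiple-outlet F-factor, Q = n*q/(3600*1000) m^3/s; v = Q/A; hf = F*f*(L/D)*(v^2/(2g)).
Q = 47*2.351/(3600*1000) = 3.06936e-05 m^3/s
A = pi*(23.11e-3/2)^2 = 4.19459e-04 m^2, so v = Q/A = 0.0731742 m/s
hf = 0.3532*0.02*(143/0.02311)*(0.0731742^2/(2*9.81)) = 0.01193 m
Therefore the lateral friction head loss = 0.01193 m.


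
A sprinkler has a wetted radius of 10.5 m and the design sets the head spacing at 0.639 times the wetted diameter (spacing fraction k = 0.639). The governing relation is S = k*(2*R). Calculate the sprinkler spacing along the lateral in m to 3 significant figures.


S = 0.639 * (2 * 10.5) = 13.4 m
Therefore the sprinkler spacing along the lateral = 13.4 m.


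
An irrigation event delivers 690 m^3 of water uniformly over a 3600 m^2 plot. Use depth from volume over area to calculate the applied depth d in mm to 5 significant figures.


Approach: apply depth from volume over area, d = (V/A)*1000.
d = (690 / 3600) * 1000 = 191.67 mm
Therefore the applied depth d = 191.67 mm.


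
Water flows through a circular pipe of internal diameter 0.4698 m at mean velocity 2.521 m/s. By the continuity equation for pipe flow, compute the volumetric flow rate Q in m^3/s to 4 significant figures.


Approach: apply the continuity equation for pipe flow, Q = A * v with A = pi*(D/2)^2.
A = pi*(0.4698/2)^2 = 0.173347 m^2
Q = 0.173347 * 2.521 = 0.4370 m^3/s
Therefore the volumetric flow rate Q = 0.4370 m^3/s.


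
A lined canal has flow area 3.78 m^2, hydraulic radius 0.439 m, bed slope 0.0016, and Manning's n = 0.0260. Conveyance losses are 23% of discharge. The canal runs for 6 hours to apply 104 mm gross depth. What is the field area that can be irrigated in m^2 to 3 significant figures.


Approach: apply Manning's equation with a conveyance and depth budget, Q = (1/n)*A*R^(2/3)*S^(1/2); Q_field = Q*(1-loss); Area = Q_field*t/(d/1000).
Step 1 — canal discharge (Manning's equation):
  Q = (1/0.0260) * 3.78 * 0.439^(2/3) * 0.0016^(1/2) = 3.3591 m^3/s
Step 2 — delivered flow: Q_field = 3.3591*(1 - 23/100) = 2.5865 m^3/s
Step 3 — volume delivered: V = 2.5865 * 6*3600 = 55868 m^3
Step 4 — area served: A = V / (depth/1000) = 55868 / 0.104 = 537000 m^2
Therefore the field area that can be irrigated = 537000 m^2.


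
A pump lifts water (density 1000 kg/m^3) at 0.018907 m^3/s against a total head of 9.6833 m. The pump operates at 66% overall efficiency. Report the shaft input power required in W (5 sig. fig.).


Approach: apply hydraulic power then efficiency conversion, P = rho*g*Q*H; P_in = P/eta.
Step 1 — hydraulic power (P = rho*g*Q*H):
  P = 1000 * 9.81 * 0.018907 * 9.6833 = 1796.036 W
Step 2 — input power: P_in = P/eta = 1796.036 / 0.66 = 2721.3 W
Therefore the shaft input power required = 2721.3 W.


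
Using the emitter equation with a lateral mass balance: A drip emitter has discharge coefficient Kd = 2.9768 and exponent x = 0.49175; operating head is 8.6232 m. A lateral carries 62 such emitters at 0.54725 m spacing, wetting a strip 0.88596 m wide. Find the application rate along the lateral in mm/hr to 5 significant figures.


Approach: apply the emitter equation with a lateral mass balance, q = Kd*h^x; Q = n*q; rate = Q/(n*spacing*width).
Step 1 — single emitter flow (q = Kd*h^x):
  q = 2.9768 * 8.6232^0.49175 = 8.587458 L/hr
Step 2 — total lateral flow: Q = 62 * 8.587458 = 532.4224 L/hr
Step 3 — wetted area: A = 62 * 0.54725 * 0.88596 = 30.06018 m^2
Step 4 — application rate: Q/A = 532.4224/30.06018 = 17.712 mm/hr
Therefore the application rate along the lateral = 17.712 mm/hr.


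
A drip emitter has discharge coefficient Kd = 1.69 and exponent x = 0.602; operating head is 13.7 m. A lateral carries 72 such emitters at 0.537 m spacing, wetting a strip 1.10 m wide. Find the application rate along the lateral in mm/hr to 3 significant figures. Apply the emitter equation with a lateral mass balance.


Approach: apply the emitter equation with a lateral mass balance, q = Kd*h^x; Q = n*q; rate = Q/(n*spacing*width).
Step 1 — single emitter flow (q = Kd*h^x):
  q = 1.69 * 13.7^0.602 = 8.1694 L/hr
Step 2 — total lateral flow: Q = 72 * 8.1694 = 588.20 L/hr
Step 3 — wetted area: A = 72 * 0.537 * 1.10 = 42.530 m^2
Step 4 — application rate: Q/A = 588.20/42.530 = 13.8 mm/hr
Therefore the application rate along the lateral = 13.8 mm/hr.


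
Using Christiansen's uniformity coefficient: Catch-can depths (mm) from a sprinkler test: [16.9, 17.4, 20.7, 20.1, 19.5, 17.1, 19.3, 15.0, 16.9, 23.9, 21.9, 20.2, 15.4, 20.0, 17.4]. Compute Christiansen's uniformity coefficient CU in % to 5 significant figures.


Approach: apply Christiansen's uniformity coefficient, CU = (1 - mean_abs_deviation/mean)*100.
mean = 18.78000 mm
mean |d_i - mean| = 2.048000 mm
CU = (1 - 2.048000/18.78000)*100 = 89.095 %
Therefore Christiansen's uniformity coefficient CU = 89.095 %.


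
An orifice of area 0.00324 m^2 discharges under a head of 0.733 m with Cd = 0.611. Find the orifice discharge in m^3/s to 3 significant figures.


Approach: apply the orifice equation, Q = Cd*A*sqrt(2*g*h).
Q = 0.611 * 0.00324 * sqrt(2*9.81*0.733) = 0.00751 m^3/s
Therefore the orifice discharge = 0.00751 m^3/s.


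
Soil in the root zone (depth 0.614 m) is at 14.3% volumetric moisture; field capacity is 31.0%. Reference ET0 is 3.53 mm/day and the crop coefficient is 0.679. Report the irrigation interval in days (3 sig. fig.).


Approach: apply soil-water budget scheduling, SMD = (FC-theta)/100*depth*1000; ETc = ET0*Kc; interval = SMD/ETc.
Step 1 — soil moisture deficit:
  SMD = (31.0 - 14.3)/100 * 0.614 * 1000 = 102.54 mm
Step 2 — daily crop ET (ETc = ET0*Kc):
  ETc = 3.53 * 0.679 = 2.3969 mm/day
Step 3 — irrigation interval (SMD/ETc):
  interval = 102.54 / 2.3969 = 42.8 days
Therefore the irrigation interval = 42.8 days.


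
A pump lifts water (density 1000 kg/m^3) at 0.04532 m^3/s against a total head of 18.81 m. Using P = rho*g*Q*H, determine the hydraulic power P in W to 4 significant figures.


P = 1000 * 9.81 * 0.04532 * 18.81 = 8363 W
Therefore the hydraulic power P = 8363 W.


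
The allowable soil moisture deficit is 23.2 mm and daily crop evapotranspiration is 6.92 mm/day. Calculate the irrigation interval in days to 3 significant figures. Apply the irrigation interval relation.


Approach: apply the irrigation interval relation, interval = SMD / ETc.
interval = 23.2 / 6.92 = 3.35 days
Therefore the irrigation interval = 3.35 days.


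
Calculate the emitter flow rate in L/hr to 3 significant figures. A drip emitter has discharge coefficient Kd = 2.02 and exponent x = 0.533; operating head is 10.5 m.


Approach: apply the emitter characteristic equation, q = Kd * h^x.
q = 2.02 * 10.5^0.533 = 7.07 L/hr
Therefore the emitter flow rate = 7.07 L/hr.


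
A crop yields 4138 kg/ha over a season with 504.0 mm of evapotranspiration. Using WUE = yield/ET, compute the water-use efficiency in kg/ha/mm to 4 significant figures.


WUE = 4138 / 504.0 = 8.210 kg/ha/mm
Therefore the water-use efficiency = 8.210 kg/ha/mm.


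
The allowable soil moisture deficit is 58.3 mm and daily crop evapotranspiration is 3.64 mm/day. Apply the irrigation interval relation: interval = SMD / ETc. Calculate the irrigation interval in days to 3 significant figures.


interval = 58.3 / 3.64 = 16.0 days
Therefore the irrigation interval = 16.0 days.


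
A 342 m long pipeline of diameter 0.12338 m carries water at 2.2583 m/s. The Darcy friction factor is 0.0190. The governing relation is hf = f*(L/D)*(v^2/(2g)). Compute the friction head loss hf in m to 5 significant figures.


hf = 0.0190 * (342/0.12338) * (2.2583^2 / (2*9.81))
hf = 13.690 m
Therefore the friction head loss hf = 13.690 m.


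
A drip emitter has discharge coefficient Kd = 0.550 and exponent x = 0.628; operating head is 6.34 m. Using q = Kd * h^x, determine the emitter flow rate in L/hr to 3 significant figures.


q = 0.550 * 6.34^0.628 = 1.75 L/hr
Therefore the emitter flow rate = 1.75 L/hr.


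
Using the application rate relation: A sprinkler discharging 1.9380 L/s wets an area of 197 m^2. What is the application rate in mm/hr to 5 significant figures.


Approach: apply the application rate relation, rate = (Q/A)*3600.
rate = (1.9380 / 197) * 3600 = 35.415 mm/hr
Therefore the application rate = 35.415 mm/hr.


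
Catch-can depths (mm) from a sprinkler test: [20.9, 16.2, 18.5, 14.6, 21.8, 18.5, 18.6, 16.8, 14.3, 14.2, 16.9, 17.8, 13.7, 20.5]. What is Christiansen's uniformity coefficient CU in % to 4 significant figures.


Approach: apply Christiansen's uniformity coefficient, CU = (1 - mean_abs_deviation/mean)*100.
mean = 17.3786 mm
mean |d_i - mean| = 2.13571 mm
CU = (1 - 2.13571/17.3786)*100 = 87.71 %
Therefore Christiansen's uniformity coefficient CU = 87.71 %.


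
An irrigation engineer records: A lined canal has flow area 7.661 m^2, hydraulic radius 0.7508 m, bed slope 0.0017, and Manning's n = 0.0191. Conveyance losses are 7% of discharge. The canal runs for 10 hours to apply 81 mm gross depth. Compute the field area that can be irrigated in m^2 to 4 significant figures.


Approach: apply Manning's equation with a conveyance and depth budget, Q = (1/n)*A*R^(2/3)*S^(1/2); Q_field = Q*(1-loss); Area = Q_field*t/(d/1000).
Step 1 — canal discharge (Manning's equation):
  Q = (1/0.0191) * 7.661 * 0.7508^(2/3) * 0.0017^(1/2) = 13.6613 m^3/s
Step 2 — delivered flow: Q_field = 13.6613*(1 - 7/100) = 12.7050 m^3/s
Step 3 — volume delivered: V = 12.7050 * 10*3600 = 457381 m^3
Step 4 — area served: A = V / (depth/1000) = 457381 / 0.081 = 5647000 m^2
Therefore the field area that can be irrigated = 5647000 m^2.


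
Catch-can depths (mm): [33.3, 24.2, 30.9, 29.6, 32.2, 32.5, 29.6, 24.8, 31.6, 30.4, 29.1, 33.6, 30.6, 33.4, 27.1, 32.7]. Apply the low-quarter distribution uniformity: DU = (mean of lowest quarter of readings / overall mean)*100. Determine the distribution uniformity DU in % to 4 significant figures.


sorted lowest 4 of 16: [24.2, 24.8, 27.1, 29.1] -> mean = 26.3000 mm
overall mean = 30.3500 mm
DU = (26.3000/30.3500)*100 = 86.66 %
Therefore the distribution uniformity DU = 86.66 %.


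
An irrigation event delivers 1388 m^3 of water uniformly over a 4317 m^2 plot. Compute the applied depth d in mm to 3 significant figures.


Approach: apply depth from volume over area, d = (V/A)*1000.
d = (1388 / 4317) * 1000 = 322 mm
Therefore the applied depth d = 322 mm.


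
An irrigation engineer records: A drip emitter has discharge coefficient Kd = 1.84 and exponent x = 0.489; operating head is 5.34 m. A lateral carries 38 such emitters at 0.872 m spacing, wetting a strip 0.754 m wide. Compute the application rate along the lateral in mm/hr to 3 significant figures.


Approach: apply the emitter equation with a lateral mass balance, q = Kd*h^x; Q = n*q; rate = Q/(n*spacing*width).
Step 1 — single emitter flow (q = Kd*h^x):
  q = 1.84 * 5.34^0.489 = 4.1743 L/hr
Step 2 — total lateral flow: Q = 38 * 4.1743 = 158.62 L/hr
Step 3 — wetted area: A = 38 * 0.872 * 0.754 = 24.985 m^2
Step 4 — application rate: Q/A = 158.62/24.985 = 6.35 mm/hr
Therefore the application rate along the lateral = 6.35 mm/hr.


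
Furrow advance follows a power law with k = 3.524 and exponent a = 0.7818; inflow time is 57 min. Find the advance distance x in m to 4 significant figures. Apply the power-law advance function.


Approach: apply the power-law advance function, x = k*t^a.
x = 3.524 * 57^0.7818 = 83.13 m
Therefore the advance distance x = 83.13 m.


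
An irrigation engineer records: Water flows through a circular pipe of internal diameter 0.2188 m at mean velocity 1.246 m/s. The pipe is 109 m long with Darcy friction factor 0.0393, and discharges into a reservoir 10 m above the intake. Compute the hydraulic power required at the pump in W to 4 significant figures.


Approach: apply continuity + Darcy-Weisbach + hydraulic power, Q = A*v; hf = f*(L/D)*(v^2/(2g)); H = static + hf; P = rho*g*Q*H.
Step 1 — flow rate (continuity, Q = A*v):
  A = pi*(0.2188/2)^2 = 0.0375997 m^2
  Q = 0.0375997 * 1.246 = 0.0468492 m^3/s
Step 2 — friction head loss (Darcy-Weisbach):
  hf = 0.0393 * (109/0.2188) * (1.246^2 / (2*9.81))
  hf = 1.54920 m
Step 3 — total head: H = 10 + 1.54920 = 11.5492 m
Step 4 — hydraulic power (P = rho*g*Q*H):
  P = 1000 * 9.81 * 0.0468492 * 11.5492 = 5308 W
Therefore the hydraulic power required at the pump = 5308 W.


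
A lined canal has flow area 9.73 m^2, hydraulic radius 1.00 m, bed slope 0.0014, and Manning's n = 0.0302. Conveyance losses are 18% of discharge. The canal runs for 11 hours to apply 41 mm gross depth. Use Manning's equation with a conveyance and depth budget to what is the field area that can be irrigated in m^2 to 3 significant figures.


Approach: apply Manning's equation with a conveyance and depth budget, Q = (1/n)*A*R^(2/3)*S^(1/2); Q_field = Q*(1-loss); Area = Q_field*t/(d/1000).
Step 1 — canal discharge (Manning's equation):
  Q = (1/0.0302) * 9.73 * 1.00^(2/3) * 0.0014^(1/2) = 12.055 m^3/s
Step 2 — delivered flow: Q_field = 12.055*(1 - 18/100) = 9.8852 m^3/s
Step 3 — volume delivered: V = 9.8852 * 11*3600 = 391450 m^3
Step 4 — area served: A = V / (depth/1000) = 391450 / 0.041 = 9550000 m^2
Therefore the field area that can be irrigated = 9550000 m^2.


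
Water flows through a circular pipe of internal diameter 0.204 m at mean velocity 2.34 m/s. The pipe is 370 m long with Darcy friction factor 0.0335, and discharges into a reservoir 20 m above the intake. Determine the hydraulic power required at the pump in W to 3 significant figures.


Approach: apply continuity + Darcy-Weisbach + hydraulic power, Q = A*v; hf = f*(L/D)*(v^2/(2g)); H = static + hf; P = rho*g*Q*H.
Step 1 — flow rate (continuity, Q = A*v):
  A = pi*(0.204/2)^2 = 0.032685 m^2
  Q = 0.032685 * 2.34 = 0.076483 m^3/s
Step 2 — friction head loss (Darcy-Weisbach):
  hf = 0.0335 * (370/0.204) * (2.34^2 / (2*9.81))
  hf = 16.957 m
Step 3 — total head: H = 20 + 16.957 = 36.957 m
Step 4 — hydraulic power (P = rho*g*Q*H):
  P = 1000 * 9.81 * 0.076483 * 36.957 = 27700 W
Therefore the hydraulic power required at the pump = 27700 W.
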